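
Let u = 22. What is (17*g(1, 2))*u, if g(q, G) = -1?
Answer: -374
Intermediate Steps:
(17*g(1, 2))*u = (17*(-1))*22 = -17*22 = -374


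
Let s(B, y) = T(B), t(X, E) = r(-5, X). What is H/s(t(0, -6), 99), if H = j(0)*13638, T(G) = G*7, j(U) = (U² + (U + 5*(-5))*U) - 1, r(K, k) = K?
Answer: 13638/35 ≈ 389.66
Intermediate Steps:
j(U) = -1 + U² + U*(-25 + U) (j(U) = (U² + (U - 25)*U) - 1 = (U² + (-25 + U)*U) - 1 = (U² + U*(-25 + U)) - 1 = -1 + U² + U*(-25 + U))
t(X, E) = -5
T(G) = 7*G
s(B, y) = 7*B
H = -13638 (H = (-1 - 25*0 + 2*0²)*13638 = (-1 + 0 + 2*0)*13638 = (-1 + 0 + 0)*13638 = -1*13638 = -13638)
H/s(t(0, -6), 99) = -13638/(7*(-5)) = -13638/(-35) = -13638*(-1/35) = 13638/35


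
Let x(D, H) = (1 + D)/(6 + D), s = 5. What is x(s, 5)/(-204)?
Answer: -1/374 ≈ -0.0026738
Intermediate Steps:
x(D, H) = (1 + D)/(6 + D)
x(s, 5)/(-204) = ((1 + 5)/(6 + 5))/(-204) = -6/(204*11) = -6/2244 = -1/204*6/11 = -1/374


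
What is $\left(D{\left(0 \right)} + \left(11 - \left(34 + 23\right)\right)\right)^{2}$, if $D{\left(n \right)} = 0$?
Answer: $2116$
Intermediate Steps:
$\left(D{\left(0 \right)} + \left(11 - \left(34 + 23\right)\right)\right)^{2} = \left(0 + \left(11 - \left(34 + 23\right)\right)\right)^{2} = \left(0 + \left(11 - 57\right)\right)^{2} = \left(0 - 46\right)^{2} = \left(-46\right)^{2} = 2116$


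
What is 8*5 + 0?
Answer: 40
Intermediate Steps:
8*5 + 0 = 40 + 0 = 40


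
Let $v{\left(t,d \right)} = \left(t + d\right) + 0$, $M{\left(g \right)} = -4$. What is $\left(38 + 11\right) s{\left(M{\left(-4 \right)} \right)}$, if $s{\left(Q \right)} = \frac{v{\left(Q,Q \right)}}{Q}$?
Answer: $98$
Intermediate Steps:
$v{\left(t,d \right)} = d + t$ ($v{\left(t,d \right)} = \left(d + t\right) + 0 = d + t$)
$s{\left(Q \right)} = 2$ ($s{\left(Q \right)} = \frac{Q + Q}{Q} = \frac{2 Q}{Q} = 2$)
$\left(38 + 11\right) s{\left(M{\left(-4 \right)} \right)} = \left(38 + 11\right) 2 = 49 \cdot 2 = 98$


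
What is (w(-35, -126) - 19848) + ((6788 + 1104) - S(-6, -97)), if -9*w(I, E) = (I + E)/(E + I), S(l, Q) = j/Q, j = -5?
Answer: -10437730/873 ≈ -11956.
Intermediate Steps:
S(l, Q) = -5/Q
w(I, E) = -1/9 (w(I, E) = -(I + E)/(9*(E + I)) = -(E + I)/(9*(E + I)) = -1/9*1 = -1/9)
(w(-35, -126) - 19848) + ((6788 + 1104) - S(-6, -97)) = (-1/9 - 19848) + ((6788 + 1104) - (-5)/(-97)) = -178633/9 + (7892 - (-5)*(-1)/97) = -178633/9 + (7892 - 1*5/97) = -178633/9 + (7892 - 5/97) = -178633/9 + 765519/97 = -10437730/873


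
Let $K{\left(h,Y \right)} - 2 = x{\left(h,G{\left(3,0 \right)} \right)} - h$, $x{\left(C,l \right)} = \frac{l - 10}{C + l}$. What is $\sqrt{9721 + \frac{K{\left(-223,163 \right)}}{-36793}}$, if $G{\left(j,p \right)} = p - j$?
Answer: $\frac{\sqrt{672137225680187670}}{8315218} \approx 98.595$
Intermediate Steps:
$x{\left(C,l \right)} = \frac{-10 + l}{C + l}$
$K{\left(h,Y \right)} = 2 - h - \frac{13}{-3 + h}$ ($K{\left(h,Y \right)} = 2 - \left(h - \frac{-10 + \left(0 - 3\right)}{h + \left(0 - 3\right)}\right) = 2 - \left(h - \frac{-10 - 3}{h - 3}\right) = 2 - \left(h - \frac{1}{-3 + h} \left(-13\right)\right) = 2 - \left(h + \frac{13}{-3 + h}\right) = 2 - h - \frac{13}{-3 + h}$)
$\sqrt{9721 + \frac{K{\left(-223,163 \right)}}{-36793}} = \sqrt{9721 + \frac{\frac{1}{-3 - 223} \left(-13 + \left(-3 - 223\right) \left(2 - -223\right)\right)}{-36793}} = \sqrt{9721 + \frac{-13 - 226 \left(2 + 223\right)}{-226} \left(- \frac{1}{36793}\right)} = \sqrt{9721 + - \frac{-13 - 50850}{226} \left(- \frac{1}{36793}\right)} = \sqrt{9721 + \left(- \frac{1}{226}\right) \left(-50863\right) \left(- \frac{1}{36793}\right)} = \sqrt{9721 + \frac{50863}{226} \left(- \frac{1}{36793}\right)} = \sqrt{9721 - \frac{50863}{8315218}} = \sqrt{\frac{80832183315}{8315218}} = \frac{\sqrt{672137225680187670}}{8315218}$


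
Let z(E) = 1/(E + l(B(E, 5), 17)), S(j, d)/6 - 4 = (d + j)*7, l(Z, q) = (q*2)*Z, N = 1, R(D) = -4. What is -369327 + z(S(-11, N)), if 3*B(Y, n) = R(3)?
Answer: -488988951/1324 ≈ -3.6933e+5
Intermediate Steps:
B(Y, n) = -4/3 (B(Y, n) = (1/3)*(-4) = -4/3)
l(Z, q) = 2*Z*q (l(Z, q) = (2*q)*Z = 2*Z*q)
S(j, d) = 24 + 42*d + 42*j (S(j, d) = 24 + 6*((d + j)*7) = 24 + 6*(7*d + 7*j) = 24 + (42*d + 42*j) = 24 + 42*d + 42*j)
z(E) = 1/(-136/3 + E) (z(E) = 1/(E + 2*(-4/3)*17) = 1/(E - 136/3) = 1/(-136/3 + E))
-369327 + z(S(-11, N)) = -369327 + 3/(-136 + 3*(24 + 42*1 + 42*(-11))) = -369327 + 3/(-136 + 3*(24 + 42 - 462)) = -369327 + 3/(-136 + 3*(-396)) = -369327 + 3/(-136 - 1188) = -369327 + 3/(-1324) = -369327 + 3*(-1/1324) = -369327 - 3/1324 = -488988951/1324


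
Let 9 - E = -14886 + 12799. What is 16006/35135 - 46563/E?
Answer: -1602442429/73642960 ≈ -21.760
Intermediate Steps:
E = 2096 (E = 9 - (-14886 + 12799) = 9 - 1*(-2087) = 9 + 2087 = 2096)
16006/35135 - 46563/E = 16006/35135 - 46563/2096 = -1602442429/73642960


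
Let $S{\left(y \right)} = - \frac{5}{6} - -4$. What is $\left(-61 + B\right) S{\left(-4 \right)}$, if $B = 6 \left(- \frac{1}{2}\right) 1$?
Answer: $- \frac{608}{3} \approx -202.67$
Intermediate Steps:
$B = -3$ ($B = 6 \left(\left(-1\right) \frac{1}{2}\right) 1 = 6 \left(- \frac{1}{2}\right) 1 = \left(-3\right) 1 = -3$)
$S{\left(y \right)} = \frac{19}{6}$ ($S{\left(y \right)} = \left(-5\right) \frac{1}{6} + 4 = - \frac{5}{6} + 4 = \frac{19}{6}$)
$\left(-61 + B\right) S{\left(-4 \right)} = \left(-61 - 3\right) \frac{19}{6} = \left(-64\right) \frac{19}{6} = - \frac{608}{3}$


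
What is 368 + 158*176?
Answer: 28176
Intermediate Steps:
368 + 158*176 = 368 + 27808 = 28176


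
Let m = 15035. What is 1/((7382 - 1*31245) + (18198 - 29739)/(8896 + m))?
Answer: -7977/190358998 ≈ -4.1905e-5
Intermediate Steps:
1/((7382 - 1*31245) + (18198 - 29739)/(8896 + m)) = 1/((7382 - 1*31245) + (18198 - 29739)/(8896 + 15035)) = 1/((7382 - 31245) - 11541/23931) = 1/(-23863 - 11541*1/23931) = 1/(-23863 - 3847/7977) = 1/(-190358998/7977) = -7977/190358998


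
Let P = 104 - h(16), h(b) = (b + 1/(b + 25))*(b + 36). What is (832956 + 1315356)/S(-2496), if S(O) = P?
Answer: -22020198/7475 ≈ -2945.8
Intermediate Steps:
h(b) = (36 + b)*(b + 1/(25 + b)) (h(b) = (b + 1/(25 + b))*(36 + b) = (36 + b)*(b + 1/(25 + b)))
P = -29900/41 (P = 104 - (36 + 16³ + 61*16² + 901*16)/(25 + 16) = 104 - (36 + 4096 + 61*256 + 14416)/41 = 104 - (36 + 4096 + 15616 + 14416)/41 = 104 - 34164/41 = -29900/41 ≈ -729.27)
S(O) = -29900/41
(832956 + 1315356)/S(-2496) = (832956 + 1315356)/(-29900/41) = 2148312*(-41/29900) = -22020198/7475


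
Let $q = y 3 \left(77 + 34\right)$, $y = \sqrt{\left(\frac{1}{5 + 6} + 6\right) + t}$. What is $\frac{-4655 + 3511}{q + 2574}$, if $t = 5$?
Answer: $- \frac{1799512}{3297321} + \frac{21164 \sqrt{1342}}{3297321} \approx -0.31062$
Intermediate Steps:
$y = \frac{\sqrt{1342}}{11}$ ($y = \sqrt{\left(\frac{1}{5 + 6} + 6\right) + 5} = \sqrt{\left(\frac{1}{11} + 6\right) + 5} = \sqrt{\frac{67}{11} + 5} = \sqrt{\frac{122}{11}} = \frac{\sqrt{1342}}{11} \approx 3.3303$)
$q = \frac{333 \sqrt{1342}}{11}$ ($q = \frac{\sqrt{1342}}{11} \cdot 3 \left(77 + 34\right) = \frac{3 \sqrt{1342}}{11} \cdot 111 = \frac{333 \sqrt{1342}}{11} \approx 1109.0$)
$\frac{-4655 + 3511}{q + 2574} = \frac{-4655 + 3511}{\frac{333 \sqrt{1342}}{11} + 2574} = - \frac{1144}{2574 + \frac{333 \sqrt{1342}}{11}}$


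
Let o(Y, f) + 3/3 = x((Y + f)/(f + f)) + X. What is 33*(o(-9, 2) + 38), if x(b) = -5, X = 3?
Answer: 1155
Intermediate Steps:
o(Y, f) = -3 (o(Y, f) = -1 + (-5 + 3) = -1 - 2 = -3)
33*(o(-9, 2) + 38) = 33*(-3 + 38) = 33*35 = 1155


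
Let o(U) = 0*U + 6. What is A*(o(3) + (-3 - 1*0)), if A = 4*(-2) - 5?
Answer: -39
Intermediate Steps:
o(U) = 6 (o(U) = 0 + 6 = 6)
A = -13 (A = -8 - 5 = -13)
A*(o(3) + (-3 - 1*0)) = -13*(6 + (-3 - 1*0)) = -13*(6 + (-3 + 0)) = -13*(6 - 3) = -13*3 = -39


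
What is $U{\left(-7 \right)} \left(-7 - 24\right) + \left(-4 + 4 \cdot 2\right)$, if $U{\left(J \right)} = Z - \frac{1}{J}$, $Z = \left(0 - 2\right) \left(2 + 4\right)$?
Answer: $\frac{2601}{7} \approx 371.57$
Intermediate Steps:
$Z = -12$ ($Z = \left(-2\right) 6 = -12$)
$U{\left(J \right)} = -12 - \frac{1}{J}$
$U{\left(-7 \right)} \left(-7 - 24\right) + \left(-4 + 4 \cdot 2\right) = \left(-12 - \frac{1}{-7}\right) \left(-7 - 24\right) + \left(-4 + 4 \cdot 2\right) = \left(-12 - - \frac{1}{7}\right) \left(-7 - 24\right) + \left(-4 + 8\right) = \left(-12 + \frac{1}{7}\right) \left(-31\right) + 4 = \left(- \frac{83}{7}\right) \left(-31\right) + 4 = \frac{2573}{7} + 4 = \frac{2601}{7}$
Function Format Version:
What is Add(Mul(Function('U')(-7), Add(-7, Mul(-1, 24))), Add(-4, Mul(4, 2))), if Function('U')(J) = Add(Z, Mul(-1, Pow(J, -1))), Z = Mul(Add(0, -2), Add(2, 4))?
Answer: Rational(2601, 7) ≈ 371.57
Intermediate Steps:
Z = -12 (Z = Mul(-2, 6) = -12)
Function('U')(J) = Add(-12, Mul(-1, Pow(J, -1)))
Add(Mul(Function('U')(-7), Add(-7, Mul(-1, 24))), Add(-4, Mul(4, 2))) = Add(Mul(Add(-12, Mul(-1, Pow(-7, -1))), Add(-7, Mul(-1, 24))), Add(-4, Mul(4, 2))) = Add(Mul(Add(-12, Mul(-1, Rational(-1, 7))), Add(-7, -24)), Add(-4, 8)) = Add(Mul(Add(-12, Rational(1, 7)), -31), 4) = Add(Mul(Rational(-83, 7), -31), 4) = Add(Rational(2573, 7), 4) = Rational(2601, 7)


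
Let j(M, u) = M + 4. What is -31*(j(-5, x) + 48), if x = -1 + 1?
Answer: -1457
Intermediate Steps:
x = 0
j(M, u) = 4 + M
-31*(j(-5, x) + 48) = -31*((4 - 5) + 48) = -31*(-1 + 48) = -31*47 = -1457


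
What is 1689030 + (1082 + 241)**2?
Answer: 3439359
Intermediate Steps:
1689030 + (1082 + 241)**2 = 1689030 + 1323**2 = 1689030 + 1750329 = 3439359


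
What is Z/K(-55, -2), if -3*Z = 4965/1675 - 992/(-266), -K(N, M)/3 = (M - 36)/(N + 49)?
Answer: 298229/2539635 ≈ 0.11743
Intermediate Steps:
K(N, M) = -3*(-36 + M)/(49 + N) (K(N, M) = -3*(M - 36)/(N + 49) = -3*(-36 + M)/(49 + N))
Z = -298229/133665 (Z = -(4965/1675 - 992/(-266))/3 = -(4965*(1/1675) - 992*(-1/266))/3 = -(993/335 + 496/133)/3 = -⅓*298229/44555 = -298229/133665 ≈ -2.2312)
Z/K(-55, -2) = -298229*(49 - 55)/(3*(36 - 1*(-2)))/133665 = -298229*(-2/(36 + 2))/133665 = -298229/(133665*(3*(-⅙)*38)) = -298229/133665/(-19) = -298229/133665*(-1/19) = 298229/2539635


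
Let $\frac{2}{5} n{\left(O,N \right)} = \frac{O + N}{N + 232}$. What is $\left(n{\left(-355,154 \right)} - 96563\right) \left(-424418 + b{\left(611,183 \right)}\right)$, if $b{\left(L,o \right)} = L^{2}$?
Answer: $\frac{3809160812177}{772} \approx 4.9341 \cdot 10^{9}$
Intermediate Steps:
$n{\left(O,N \right)} = \frac{5 \left(N + O\right)}{2 \left(232 + N\right)}$ ($n{\left(O,N \right)} = \frac{5 \frac{O + N}{N + 232}}{2} = \frac{5 \frac{N + O}{232 + N}}{2} = \frac{5 \left(N + O\right)}{2 \left(232 + N\right)}$)
$\left(n{\left(-355,154 \right)} - 96563\right) \left(-424418 + b{\left(611,183 \right)}\right) = \left(\frac{5 \left(154 - 355\right)}{2 \left(232 + 154\right)} - 96563\right) \left(-424418 + 611^{2}\right) = \left(\frac{5}{2} \cdot \frac{1}{386} \left(-201\right) - 96563\right) \left(-424418 + 373321\right) = \left(\frac{5}{2} \cdot \frac{1}{386} \left(-201\right) - 96563\right) \left(-51097\right) = \left(- \frac{1005}{772} - 96563\right) \left(-51097\right) = \left(- \frac{74547641}{772}\right) \left(-51097\right) = \frac{3809160812177}{772}$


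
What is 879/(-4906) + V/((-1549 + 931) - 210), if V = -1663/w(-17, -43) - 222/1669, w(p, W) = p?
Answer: -17124264107/57627946332 ≈ -0.29715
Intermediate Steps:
V = 2771773/28373 (V = -1663/(-17) - 222/1669 = -1663*(-1/17) - 222*1/1669 = 1663/17 - 222/1669 = 2771773/28373 ≈ 97.691)
879/(-4906) + V/((-1549 + 931) - 210) = 879/(-4906) + 2771773/(28373*((-1549 + 931) - 210)) = 879*(-1/4906) + 2771773/(28373*(-618 - 210)) = -879/4906 + (2771773/28373)/(-828) = -879/4906 + (2771773/28373)*(-1/828) = -879/4906 - 2771773/23492844 = -17124264107/57627946332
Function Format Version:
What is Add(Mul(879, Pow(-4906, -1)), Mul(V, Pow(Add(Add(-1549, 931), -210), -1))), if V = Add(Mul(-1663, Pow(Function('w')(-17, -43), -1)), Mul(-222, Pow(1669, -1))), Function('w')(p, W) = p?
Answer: Rational(-17124264107, 57627946332) ≈ -0.29715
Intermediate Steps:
V = Rational(2771773, 28373) (V = Add(Mul(-1663, Pow(-17, -1)), Mul(-222, Pow(1669, -1))) = Add(Mul(-1663, Rational(-1, 17)), Mul(-222, Rational(1, 1669))) = Add(Rational(1663, 17), Rational(-222, 1669)) = Rational(2771773, 28373) ≈ 97.691)
Add(Mul(879, Pow(-4906, -1)), Mul(V, Pow(Add(Add(-1549, 931), -210), -1))) = Add(Mul(879, Pow(-4906, -1)), Mul(Rational(2771773, 28373), Pow(Add(Add(-1549, 931), -210), -1))) = Add(Mul(879, Rational(-1, 4906)), Mul(Rational(2771773, 28373), Pow(Add(-618, -210), -1))) = Add(Rational(-879, 4906), Mul(Rational(2771773, 28373), Pow(-828, -1))) = Add(Rational(-879, 4906), Mul(Rational(2771773, 28373), Rational(-1, 828))) = Add(Rational(-879, 4906), Rational(-2771773, 23492844)) = Rational(-17124264107, 57627946332)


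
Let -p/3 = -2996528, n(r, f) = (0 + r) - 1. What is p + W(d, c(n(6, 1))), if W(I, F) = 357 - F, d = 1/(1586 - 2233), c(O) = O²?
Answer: 8989916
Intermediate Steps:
n(r, f) = -1 + r (n(r, f) = r - 1 = -1 + r)
p = 8989584 (p = -3*(-2996528) = 8989584)
d = -1/647 (d = 1/(-647) = -1/647 ≈ -0.0015456)
p + W(d, c(n(6, 1))) = 8989584 + (357 - (-1 + 6)²) = 8989584 + (357 - 1*5²) = 8989584 + (357 - 1*25) = 8989584 + (357 - 25) = 8989584 + 332 = 8989916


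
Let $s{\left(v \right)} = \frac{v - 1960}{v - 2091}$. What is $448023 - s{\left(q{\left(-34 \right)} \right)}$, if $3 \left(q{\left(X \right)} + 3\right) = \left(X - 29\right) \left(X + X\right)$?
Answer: $\frac{298382783}{666} \approx 4.4802 \cdot 10^{5}$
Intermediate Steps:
$q{\left(X \right)} = -3 + \frac{2 X \left(-29 + X\right)}{3}$ ($q{\left(X \right)} = -3 + \frac{\left(X - 29\right) \left(X + X\right)}{3} = -3 + \frac{\left(-29 + X\right) 2 X}{3} = -3 + \frac{2 X \left(-29 + X\right)}{3}$)
$s{\left(v \right)} = \frac{-1960 + v}{-2091 + v}$
$448023 - s{\left(q{\left(-34 \right)} \right)} = 448023 - \frac{-1960 - \left(- \frac{1963}{3} - \frac{2312}{3}\right)}{-2091 - \left(- \frac{1963}{3} - \frac{2312}{3}\right)} = 448023 - \frac{-1960 + \left(-3 + \frac{1972}{3} + \frac{2}{3} \cdot 1156\right)}{-2091 + \left(-3 + \frac{1972}{3} + \frac{2}{3} \cdot 1156\right)} = 448023 - \frac{-1960 + \left(-3 + \frac{1972}{3} + \frac{2312}{3}\right)}{-2091 + \left(-3 + \frac{1972}{3} + \frac{2312}{3}\right)} = 448023 - \frac{-1960 + 1425}{-2091 + 1425} = 448023 - \frac{1}{-666} \left(-535\right) = 448023 - \left(- \frac{1}{666}\right) \left(-535\right) = 448023 - \frac{535}{666} = \frac{298382783}{666}$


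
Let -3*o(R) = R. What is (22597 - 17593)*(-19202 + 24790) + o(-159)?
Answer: 27962405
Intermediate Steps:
o(R) = -R/3
(22597 - 17593)*(-19202 + 24790) + o(-159) = (22597 - 17593)*(-19202 + 24790) - ⅓*(-159) = 5004*5588 + 53 = 27962352 + 53 = 27962405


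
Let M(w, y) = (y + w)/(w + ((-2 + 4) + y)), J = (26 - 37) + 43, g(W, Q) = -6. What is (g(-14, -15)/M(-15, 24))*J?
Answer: -704/3 ≈ -234.67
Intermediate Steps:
J = 32 (J = -11 + 43 = 32)
M(w, y) = (w + y)/(2 + w + y) (M(w, y) = (w + y)/(w + (2 + y)) = (w + y)/(2 + w + y))
(g(-14, -15)/M(-15, 24))*J = -6*(2 - 15 + 24)/(-15 + 24)*32 = -6/(9/11)*32 = -6/((1/11)*9)*32 = -6/9/11*32 = -6*11/9*32 = -22/3*32 = -704/3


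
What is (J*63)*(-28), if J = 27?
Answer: -47628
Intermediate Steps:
(J*63)*(-28) = (27*63)*(-28) = 1701*(-28) = -47628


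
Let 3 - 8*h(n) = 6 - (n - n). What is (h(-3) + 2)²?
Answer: 169/64 ≈ 2.6406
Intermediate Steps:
h(n) = -3/8 (h(n) = 3/8 - (6 - (n - n))/8 = 3/8 - (6 - 1*0)/8 = 3/8 - (6 + 0)/8 = 3/8 - ⅛*6 = 3/8 - ¾ = -3/8)
(h(-3) + 2)² = (-3/8 + 2)² = (13/8)² = 169/64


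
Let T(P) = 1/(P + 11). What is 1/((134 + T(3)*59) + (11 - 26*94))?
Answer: -14/32127 ≈ -0.00043577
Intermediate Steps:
T(P) = 1/(11 + P)
1/((134 + T(3)*59) + (11 - 26*94)) = 1/((134 + 59/(11 + 3)) + (11 - 26*94)) = 1/((134 + 59/14) + (11 - 2444)) = 1/((134 + (1/14)*59) - 2433) = 1/((134 + 59/14) - 2433) = 1/(1935/14 - 2433) = 1/(-32127/14) = -14/32127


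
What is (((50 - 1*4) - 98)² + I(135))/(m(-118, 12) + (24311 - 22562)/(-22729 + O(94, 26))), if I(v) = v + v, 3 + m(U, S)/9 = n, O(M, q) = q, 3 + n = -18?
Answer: -67518722/4905597 ≈ -13.764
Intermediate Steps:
n = -21 (n = -3 - 18 = -21)
m(U, S) = -216 (m(U, S) = -27 + 9*(-21) = -27 - 189 = -216)
I(v) = 2*v
(((50 - 1*4) - 98)² + I(135))/(m(-118, 12) + (24311 - 22562)/(-22729 + O(94, 26))) = (((50 - 1*4) - 98)² + 2*135)/(-216 + (24311 - 22562)/(-22729 + 26)) = (((50 - 4) - 98)² + 270)/(-216 + 1749/(-22703)) = ((46 - 98)² + 270)/(-216 + 1749*(-1/22703)) = ((-52)² + 270)/(-216 - 1749/22703) = (2704 + 270)/(-4905597/22703) = 2974*(-22703/4905597) = -67518722/4905597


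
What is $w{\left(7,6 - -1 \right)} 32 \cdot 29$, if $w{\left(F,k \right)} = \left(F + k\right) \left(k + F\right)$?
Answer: $181888$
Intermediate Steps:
$w{\left(F,k \right)} = \left(F + k\right)^{2}$ ($w{\left(F,k \right)} = \left(F + k\right) \left(F + k\right) = \left(F + k\right)^{2}$)
$w{\left(7,6 - -1 \right)} 32 \cdot 29 = \left(7 + \left(6 - -1\right)\right)^{2} \cdot 32 \cdot 29 = \left(7 + \left(6 + 1\right)\right)^{2} \cdot 32 \cdot 29 = \left(7 + 7\right)^{2} \cdot 32 \cdot 29 = 14^{2} \cdot 32 \cdot 29 = 196 \cdot 32 \cdot 29 = 6272 \cdot 29 = 181888$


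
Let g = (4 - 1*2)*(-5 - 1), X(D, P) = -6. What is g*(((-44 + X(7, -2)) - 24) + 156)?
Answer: -984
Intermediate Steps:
g = -12 (g = (4 - 2)*(-6) = 2*(-6) = -12)
g*(((-44 + X(7, -2)) - 24) + 156) = -12*(((-44 - 6) - 24) + 156) = -12*((-50 - 24) + 156) = -12*(-74 + 156) = -12*82 = -984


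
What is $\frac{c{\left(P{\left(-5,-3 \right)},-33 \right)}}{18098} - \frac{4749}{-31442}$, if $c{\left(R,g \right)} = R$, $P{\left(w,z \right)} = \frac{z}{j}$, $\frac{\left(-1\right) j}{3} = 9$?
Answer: $\frac{193389515}{1280333961} \approx 0.15105$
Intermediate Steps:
$j = -27$ ($j = \left(-3\right) 9 = -27$)
$P{\left(w,z \right)} = - \frac{z}{27}$ ($P{\left(w,z \right)} = \frac{z}{-27} = z \left(- \frac{1}{27}\right) = - \frac{z}{27}$)
$\frac{c{\left(P{\left(-5,-3 \right)},-33 \right)}}{18098} - \frac{4749}{-31442} = \frac{\left(- \frac{1}{27}\right) \left(-3\right)}{18098} - \frac{4749}{-31442} = \frac{1}{9} \cdot \frac{1}{18098} - - \frac{4749}{31442} = \frac{1}{162882} + \frac{4749}{31442} = \frac{193389515}{1280333961}$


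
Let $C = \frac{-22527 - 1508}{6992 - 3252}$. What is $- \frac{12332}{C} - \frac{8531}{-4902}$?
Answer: $\frac{216548821}{112746} \approx 1920.7$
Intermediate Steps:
$C = - \frac{437}{68}$ ($C = - \frac{24035}{3740} = \left(-24035\right) \frac{1}{3740} = - \frac{437}{68} \approx -6.4265$)
$- \frac{12332}{C} - \frac{8531}{-4902} = - \frac{12332}{- \frac{437}{68}} - \frac{8531}{-4902} = \left(-12332\right) \left(- \frac{68}{437}\right) - - \frac{449}{258} = \frac{838576}{437} + \frac{449}{258} = \frac{216548821}{112746}$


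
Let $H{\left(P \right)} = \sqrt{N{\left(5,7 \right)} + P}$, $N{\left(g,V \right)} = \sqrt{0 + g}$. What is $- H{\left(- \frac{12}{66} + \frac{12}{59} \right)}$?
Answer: $- \frac{\sqrt{9086 + 421201 \sqrt{5}}}{649} \approx -1.5025$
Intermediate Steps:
$N{\left(g,V \right)} = \sqrt{g}$
$H{\left(P \right)} = \sqrt{P + \sqrt{5}}$ ($H{\left(P \right)} = \sqrt{\sqrt{5} + P} = \sqrt{P + \sqrt{5}}$)
$- H{\left(- \frac{12}{66} + \frac{12}{59} \right)} = - \sqrt{\left(- \frac{12}{66} + \frac{12}{59}\right) + \sqrt{5}} = - \sqrt{\left(\left(-12\right) \frac{1}{66} + 12 \cdot \frac{1}{59}\right) + \sqrt{5}} = - \sqrt{\left(- \frac{2}{11} + \frac{12}{59}\right) + \sqrt{5}} = - \sqrt{\frac{14}{649} + \sqrt{5}}$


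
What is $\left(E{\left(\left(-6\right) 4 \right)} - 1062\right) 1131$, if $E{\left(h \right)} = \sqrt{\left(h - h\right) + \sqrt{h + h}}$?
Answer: $-1201122 + 2262 \sqrt[4]{-3} \approx -1.199 \cdot 10^{6} + 2105.0 i$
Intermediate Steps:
$E{\left(h \right)} = \sqrt[4]{2} \sqrt[4]{h}$ ($E{\left(h \right)} = \sqrt{0 + \sqrt{2 h}} = \sqrt{0 + \sqrt{2} \sqrt{h}} = \sqrt{\sqrt{2} \sqrt{h}} = \sqrt[4]{2} \sqrt[4]{h}$)
$\left(E{\left(\left(-6\right) 4 \right)} - 1062\right) 1131 = \left(\sqrt[4]{2} \sqrt[4]{\left(-6\right) 4} - 1062\right) 1131 = \left(\sqrt[4]{2} \sqrt[4]{-24} - 1062\right) 1131 = \left(2 \sqrt[4]{-3} - 1062\right) 1131 = \left(-1062 + 2 \sqrt[4]{-3}\right) 1131 = -1201122 + 2262 \sqrt[4]{-3}$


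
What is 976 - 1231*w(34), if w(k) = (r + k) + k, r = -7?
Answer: -74115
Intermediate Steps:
w(k) = -7 + 2*k (w(k) = (-7 + k) + k = -7 + 2*k)
976 - 1231*w(34) = 976 - 1231*(-7 + 2*34) = 976 - 1231*(-7 + 68) = 976 - 1231*61 = 976 - 75091 = -74115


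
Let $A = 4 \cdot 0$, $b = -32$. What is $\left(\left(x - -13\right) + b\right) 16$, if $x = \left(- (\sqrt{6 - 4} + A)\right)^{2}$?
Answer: $-272$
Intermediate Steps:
$A = 0$
$x = 2$ ($x = \left(- (\sqrt{6 - 4} + 0)\right)^{2} = \left(- (\sqrt{2} + 0)\right)^{2} = \left(- \sqrt{2}\right)^{2} = 2$)
$\left(\left(x - -13\right) + b\right) 16 = \left(\left(2 - -13\right) - 32\right) 16 = \left(\left(2 + 13\right) - 32\right) 16 = \left(15 - 32\right) 16 = \left(-17\right) 16 = -272$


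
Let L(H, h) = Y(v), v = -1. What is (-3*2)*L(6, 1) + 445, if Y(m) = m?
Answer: 451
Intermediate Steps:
L(H, h) = -1
(-3*2)*L(6, 1) + 445 = -3*2*(-1) + 445 = -6*(-1) + 445 = 6 + 445 = 451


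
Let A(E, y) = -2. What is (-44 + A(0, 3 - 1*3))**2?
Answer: 2116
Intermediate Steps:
(-44 + A(0, 3 - 1*3))**2 = (-44 - 2)**2 = (-46)**2 = 2116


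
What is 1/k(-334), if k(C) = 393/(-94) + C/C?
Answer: -94/299 ≈ -0.31438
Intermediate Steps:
k(C) = -299/94 (k(C) = 393*(-1/94) + 1 = -393/94 + 1 = -299/94)
1/k(-334) = 1/(-299/94) = -94/299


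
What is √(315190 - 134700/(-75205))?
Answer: √421931175970/1157 ≈ 561.42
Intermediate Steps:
√(315190 - 134700/(-75205)) = √(315190 - 134700*(-1/75205)) = √(315190 + 26940/15041) = √(4740799730/15041) = √421931175970/1157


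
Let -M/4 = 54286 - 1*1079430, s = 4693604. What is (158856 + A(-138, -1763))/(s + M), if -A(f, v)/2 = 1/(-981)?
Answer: 77918869/4313545290 ≈ 0.018064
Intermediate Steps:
M = 4100576 (M = -4*(54286 - 1*1079430) = -4*(54286 - 1079430) = -4*(-1025144) = 4100576)
A(f, v) = 2/981 (A(f, v) = -2/(-981) = -2*(-1/981) = 2/981)
(158856 + A(-138, -1763))/(s + M) = (158856 + 2/981)/(4693604 + 4100576) = (155837738/981)/8794180 = (155837738/981)*(1/8794180) = 77918869/4313545290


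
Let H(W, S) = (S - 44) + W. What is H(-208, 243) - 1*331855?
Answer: -331864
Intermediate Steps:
H(W, S) = -44 + S + W (H(W, S) = (-44 + S) + W = -44 + S + W)
H(-208, 243) - 1*331855 = (-44 + 243 - 208) - 1*331855 = -9 - 331855 = -331864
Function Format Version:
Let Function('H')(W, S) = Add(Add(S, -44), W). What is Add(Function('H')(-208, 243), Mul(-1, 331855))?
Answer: -331864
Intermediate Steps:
Function('H')(W, S) = Add(-44, S, W) (Function('H')(W, S) = Add(Add(-44, S), W) = Add(-44, S, W))
Add(Function('H')(-208, 243), Mul(-1, 331855)) = Add(Add(-44, 243, -208), Mul(-1, 331855)) = Add(-9, -331855) = -331864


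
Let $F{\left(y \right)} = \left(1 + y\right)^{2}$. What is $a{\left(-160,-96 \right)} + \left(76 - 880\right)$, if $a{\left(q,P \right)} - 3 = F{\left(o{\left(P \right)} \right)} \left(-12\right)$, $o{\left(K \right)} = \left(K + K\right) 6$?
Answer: $-15898413$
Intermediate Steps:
$o{\left(K \right)} = 12 K$ ($o{\left(K \right)} = 2 K 6 = 12 K$)
$a{\left(q,P \right)} = 3 - 12 \left(1 + 12 P\right)^{2}$ ($a{\left(q,P \right)} = 3 + \left(1 + 12 P\right)^{2} \left(-12\right) = 3 - 12 \left(1 + 12 P\right)^{2}$)
$a{\left(-160,-96 \right)} + \left(76 - 880\right) = \left(3 - 12 \left(1 + 12 \left(-96\right)\right)^{2}\right) + \left(76 - 880\right) = \left(3 - 12 \left(1 - 1152\right)^{2}\right) + \left(76 - 880\right) = \left(3 - 12 \left(-1151\right)^{2}\right) - 804 = \left(3 - 15897612\right) - 804 = -15897609 - 804 = -15898413$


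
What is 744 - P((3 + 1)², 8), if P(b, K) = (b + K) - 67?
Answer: 787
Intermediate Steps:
P(b, K) = -67 + K + b (P(b, K) = (K + b) - 67 = -67 + K + b)
744 - P((3 + 1)², 8) = 744 - (-67 + 8 + (3 + 1)²) = 744 - (-67 + 8 + 4²) = 744 - (-67 + 8 + 16) = 744 - 1*(-43) = 744 + 43 = 787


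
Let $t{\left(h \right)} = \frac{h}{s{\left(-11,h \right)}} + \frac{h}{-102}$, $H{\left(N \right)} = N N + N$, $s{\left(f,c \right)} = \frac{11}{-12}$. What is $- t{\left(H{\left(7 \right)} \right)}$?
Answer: $\frac{34580}{561} \approx 61.64$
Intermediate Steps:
$s{\left(f,c \right)} = - \frac{11}{12}$ ($s{\left(f,c \right)} = 11 \left(- \frac{1}{12}\right) = - \frac{11}{12}$)
$H{\left(N \right)} = N + N^{2}$ ($H{\left(N \right)} = N^{2} + N = N + N^{2}$)
$t{\left(h \right)} = - \frac{1235 h}{1122}$ ($t{\left(h \right)} = \frac{h}{- \frac{11}{12}} + \frac{h}{-102} = h \left(- \frac{12}{11}\right) + h \left(- \frac{1}{102}\right) = - \frac{12 h}{11} - \frac{h}{102} = - \frac{1235 h}{1122}$)
$- t{\left(H{\left(7 \right)} \right)} = - \frac{\left(-1235\right) 7 \left(1 + 7\right)}{1122} = - \frac{\left(-1235\right) 7 \cdot 8}{1122} = - \frac{\left(-1235\right) 56}{1122} = \left(-1\right) \left(- \frac{34580}{561}\right) = \frac{34580}{561}$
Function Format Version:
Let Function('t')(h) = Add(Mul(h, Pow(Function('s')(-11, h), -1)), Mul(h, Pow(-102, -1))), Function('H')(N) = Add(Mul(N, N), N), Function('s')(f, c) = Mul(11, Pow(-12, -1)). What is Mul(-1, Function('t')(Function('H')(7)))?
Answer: Rational(34580, 561) ≈ 61.640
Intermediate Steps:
Function('s')(f, c) = Rational(-11, 12) (Function('s')(f, c) = Mul(11, Rational(-1, 12)) = Rational(-11, 12))
Function('H')(N) = Add(N, Pow(N, 2)) (Function('H')(N) = Add(Pow(N, 2), N) = Add(N, Pow(N, 2)))
Function('t')(h) = Mul(Rational(-1235, 1122), h) (Function('t')(h) = Add(Mul(h, Pow(Rational(-11, 12), -1)), Mul(h, Pow(-102, -1))) = Add(Mul(h, Rational(-12, 11)), Mul(h, Rational(-1, 102))) = Add(Mul(Rational(-12, 11), h), Mul(Rational(-1, 102), h)) = Mul(Rational(-1235, 1122), h))
Mul(-1, Function('t')(Function('H')(7))) = Mul(-1, Mul(Rational(-1235, 1122), Mul(7, Add(1, 7)))) = Mul(-1, Mul(Rational(-1235, 1122), Mul(7, 8))) = Mul(-1, Mul(Rational(-1235, 1122), 56)) = Mul(-1, Rational(-34580, 561)) = Rational(34580, 561)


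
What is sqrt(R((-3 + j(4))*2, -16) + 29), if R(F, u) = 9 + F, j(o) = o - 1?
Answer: sqrt(38) ≈ 6.1644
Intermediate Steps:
j(o) = -1 + o
sqrt(R((-3 + j(4))*2, -16) + 29) = sqrt((9 + (-3 + (-1 + 4))*2) + 29) = sqrt((9 + (-3 + 3)*2) + 29) = sqrt((9 + 0*2) + 29) = sqrt((9 + 0) + 29) = sqrt(9 + 29) = sqrt(38)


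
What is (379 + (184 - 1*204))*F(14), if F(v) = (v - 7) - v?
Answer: -2513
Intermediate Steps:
F(v) = -7 (F(v) = (-7 + v) - v = -7)
(379 + (184 - 1*204))*F(14) = (379 + (184 - 1*204))*(-7) = (379 + (184 - 204))*(-7) = (379 - 20)*(-7) = 359*(-7) = -2513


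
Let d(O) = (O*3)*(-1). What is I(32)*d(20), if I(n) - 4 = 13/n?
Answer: -2115/8 ≈ -264.38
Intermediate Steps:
d(O) = -3*O (d(O) = (3*O)*(-1) = -3*O)
I(n) = 4 + 13/n
I(32)*d(20) = (4 + 13/32)*(-3*20) = (4 + 13*(1/32))*(-60) = (4 + 13/32)*(-60) = (141/32)*(-60) = -2115/8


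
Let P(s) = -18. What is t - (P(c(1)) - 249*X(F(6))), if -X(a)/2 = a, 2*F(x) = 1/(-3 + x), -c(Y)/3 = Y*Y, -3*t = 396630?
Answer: -132275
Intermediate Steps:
t = -132210 (t = -1/3*396630 = -132210)
c(Y) = -3*Y**2 (c(Y) = -3*Y*Y = -3*Y**2)
F(x) = 1/(2*(-3 + x))
X(a) = -2*a
t - (P(c(1)) - 249*X(F(6))) = -132210 - (-18 - (-498)*1/(2*(-3 + 6))) = -132210 - (-18 - (-498)*(1/2)/3) = -132210 - (-18 - (-498)*(1/2)*(1/3)) = -132210 - (-18 - (-498)/6) = -132210 - (-18 - 249*(-1/3)) = -132210 - (-18 + 83) = -132210 - 1*65 = -132210 - 65 = -132275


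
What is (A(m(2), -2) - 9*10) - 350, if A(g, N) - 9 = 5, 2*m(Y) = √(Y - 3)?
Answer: -426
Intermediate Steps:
m(Y) = √(-3 + Y)/2 (m(Y) = √(Y - 3)/2 = √(-3 + Y)/2)
A(g, N) = 14 (A(g, N) = 9 + 5 = 14)
(A(m(2), -2) - 9*10) - 350 = (14 - 9*10) - 350 = (14 - 90) - 350 = -76 - 350 = -426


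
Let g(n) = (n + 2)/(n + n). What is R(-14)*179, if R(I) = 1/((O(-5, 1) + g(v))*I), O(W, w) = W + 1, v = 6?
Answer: 537/140 ≈ 3.8357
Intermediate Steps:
O(W, w) = 1 + W
g(n) = (2 + n)/(2*n) (g(n) = (2 + n)/((2*n)) = (2 + n)*(1/(2*n)) = (2 + n)/(2*n))
R(I) = -3/(10*I) (R(I) = 1/(((1 - 5) + (½)*(2 + 6)/6)*I) = 1/((-4 + (½)*(⅙)*8)*I) = 1/((-4 + ⅔)*I) = 1/((-10/3)*I) = -3/(10*I))
R(-14)*179 = -3/10/(-14)*179 = -3/10*(-1/14)*179 = (3/140)*179 = 537/140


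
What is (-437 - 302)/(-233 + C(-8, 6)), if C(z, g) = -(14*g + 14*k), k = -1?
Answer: 739/303 ≈ 2.4389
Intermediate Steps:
C(z, g) = 14 - 14*g (C(z, g) = -(-14 + 14*g) = -14*(-1 + g) = 14 - 14*g)
(-437 - 302)/(-233 + C(-8, 6)) = (-437 - 302)/(-233 + (14 - 14*6)) = -739/(-233 + (14 - 84)) = -739/(-233 - 70) = -739/(-303) = -739*(-1/303) = 739/303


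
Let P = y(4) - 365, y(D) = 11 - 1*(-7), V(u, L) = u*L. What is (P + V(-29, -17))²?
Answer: 21316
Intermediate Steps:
V(u, L) = L*u
y(D) = 18 (y(D) = 11 + 7 = 18)
P = -347 (P = 18 - 365 = -347)
(P + V(-29, -17))² = (-347 - 17*(-29))² = (-347 + 493)² = 146² = 21316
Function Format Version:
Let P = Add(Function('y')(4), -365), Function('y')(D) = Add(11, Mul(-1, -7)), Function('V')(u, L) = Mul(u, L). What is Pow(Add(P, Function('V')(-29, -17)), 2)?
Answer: 21316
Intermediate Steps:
Function('V')(u, L) = Mul(L, u)
Function('y')(D) = 18 (Function('y')(D) = Add(11, 7) = 18)
P = -347 (P = Add(18, -365) = -347)
Pow(Add(P, Function('V')(-29, -17)), 2) = Pow(Add(-347, Mul(-17, -29)), 2) = Pow(Add(-347, 493), 2) = Pow(146, 2) = 21316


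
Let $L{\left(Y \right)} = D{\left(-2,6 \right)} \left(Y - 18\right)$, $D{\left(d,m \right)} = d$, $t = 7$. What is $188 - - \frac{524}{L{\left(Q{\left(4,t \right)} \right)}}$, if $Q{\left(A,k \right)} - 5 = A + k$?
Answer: $319$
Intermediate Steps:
$Q{\left(A,k \right)} = 5 + A + k$ ($Q{\left(A,k \right)} = 5 + \left(A + k\right) = 5 + A + k$)
$L{\left(Y \right)} = 36 - 2 Y$ ($L{\left(Y \right)} = - 2 \left(Y - 18\right) = - 2 \left(-18 + Y\right) = 36 - 2 Y$)
$188 - - \frac{524}{L{\left(Q{\left(4,t \right)} \right)}} = 188 - - \frac{524}{36 - 2 \left(5 + 4 + 7\right)} = 188 - - \frac{524}{36 - 32} = 188 - - \frac{524}{4} = 188 - \left(-524\right) \frac{1}{4} = 188 - -131 = 188 + 131 = 319$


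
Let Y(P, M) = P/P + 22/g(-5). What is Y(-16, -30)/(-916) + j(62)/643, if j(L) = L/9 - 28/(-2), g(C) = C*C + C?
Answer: 1600553/53008920 ≈ 0.030194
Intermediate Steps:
g(C) = C + C² (g(C) = C² + C = C + C²)
Y(P, M) = 21/10 (Y(P, M) = P/P + 22/((-5*(1 - 5))) = 1 + 22/((-5*(-4))) = 1 + 22/20 = 1 + 22*(1/20) = 1 + 11/10 = 21/10)
j(L) = 14 + L/9 (j(L) = L*(⅑) - 28*(-½) = L/9 + 14 = 14 + L/9)
Y(-16, -30)/(-916) + j(62)/643 = (21/10)/(-916) + (14 + (⅑)*62)/643 = (21/10)*(-1/916) + (14 + 62/9)*(1/643) = -21/9160 + (188/9)*(1/643) = -21/9160 + 188/5787 = 1600553/53008920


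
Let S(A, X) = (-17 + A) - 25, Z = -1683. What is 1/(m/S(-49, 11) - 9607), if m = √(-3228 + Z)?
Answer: -79555567/764290337080 + 91*I*√4911/764290337080 ≈ -0.00010409 + 8.3439e-9*I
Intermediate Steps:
S(A, X) = -42 + A
m = I*√4911 (m = √(-3228 - 1683) = √(-4911) = I*√4911 ≈ 70.078*I)
1/(m/S(-49, 11) - 9607) = 1/((I*√4911)/(-42 - 49) - 9607) = 1/((I*√4911)/(-91) - 9607) = 1/((I*√4911)*(-1/91) - 9607) = 1/(-I*√4911/91 - 9607) = 1/(-9607 - I*√4911/91)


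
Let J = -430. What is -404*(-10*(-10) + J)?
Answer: 133320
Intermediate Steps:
-404*(-10*(-10) + J) = -404*(-10*(-10) - 430) = -404*(100 - 430) = -404*(-330) = 133320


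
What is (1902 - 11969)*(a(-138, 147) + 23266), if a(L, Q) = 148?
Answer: -235708738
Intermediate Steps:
(1902 - 11969)*(a(-138, 147) + 23266) = (1902 - 11969)*(148 + 23266) = -10067*23414 = -235708738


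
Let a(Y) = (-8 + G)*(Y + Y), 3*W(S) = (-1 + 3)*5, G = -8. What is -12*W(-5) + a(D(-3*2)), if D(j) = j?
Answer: 152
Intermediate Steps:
W(S) = 10/3 (W(S) = ((-1 + 3)*5)/3 = (2*5)/3 = (⅓)*10 = 10/3)
a(Y) = -32*Y (a(Y) = (-8 - 8)*(Y + Y) = -32*Y)
-12*W(-5) + a(D(-3*2)) = -12*10/3 - (-96)*2 = -40 - 32*(-6) = -40 + 192 = 152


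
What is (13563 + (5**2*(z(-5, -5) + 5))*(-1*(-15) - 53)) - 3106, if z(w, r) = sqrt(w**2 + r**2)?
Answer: 5707 - 4750*sqrt(2) ≈ -1010.5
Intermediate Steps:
z(w, r) = sqrt(r**2 + w**2)
(13563 + (5**2*(z(-5, -5) + 5))*(-1*(-15) - 53)) - 3106 = (13563 + (5**2*(sqrt((-5)**2 + (-5)**2) + 5))*(-1*(-15) - 53)) - 3106 = (13563 + (25*(sqrt(25 + 25) + 5))*(15 - 53)) - 3106 = (13563 + (25*(sqrt(50) + 5))*(-38)) - 3106 = (13563 + (25*(5*sqrt(2) + 5))*(-38)) - 3106 = (13563 + (25*(5 + 5*sqrt(2)))*(-38)) - 3106 = (13563 + (125 + 125*sqrt(2))*(-38)) - 3106 = (13563 + (-4750 - 4750*sqrt(2))) - 3106 = (8813 - 4750*sqrt(2)) - 3106 = 5707 - 4750*sqrt(2)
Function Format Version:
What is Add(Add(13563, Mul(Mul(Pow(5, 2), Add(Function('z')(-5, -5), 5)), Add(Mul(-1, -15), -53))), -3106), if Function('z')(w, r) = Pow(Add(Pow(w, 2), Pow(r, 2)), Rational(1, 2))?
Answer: Add(5707, Mul(-4750, Pow(2, Rational(1, 2)))) ≈ -1010.5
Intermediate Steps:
Function('z')(w, r) = Pow(Add(Pow(r, 2), Pow(w, 2)), Rational(1, 2))
Add(Add(13563, Mul(Mul(Pow(5, 2), Add(Function('z')(-5, -5), 5)), Add(Mul(-1, -15), -53))), -3106) = Add(Add(13563, Mul(Mul(Pow(5, 2), Add(Pow(Add(Pow(-5, 2), Pow(-5, 2)), Rational(1, 2)), 5)), Add(Mul(-1, -15), -53))), -3106) = Add(Add(13563, Mul(Mul(25, Add(Pow(Add(25, 25), Rational(1, 2)), 5)), Add(15, -53))), -3106) = Add(Add(13563, Mul(Mul(25, Add(Pow(50, Rational(1, 2)), 5)), -38)), -3106) = Add(Add(13563, Mul(Mul(25, Add(Mul(5, Pow(2, Rational(1, 2))), 5)), -38)), -3106) = Add(Add(13563, Mul(Mul(25, Add(5, Mul(5, Pow(2, Rational(1, 2))))), -38)), -3106) = Add(Add(13563, Mul(Add(125, Mul(125, Pow(2, Rational(1, 2)))), -38)), -3106) = Add(Add(13563, Add(-4750, Mul(-4750, Pow(2, Rational(1, 2))))), -3106) = Add(Add(8813, Mul(-4750, Pow(2, Rational(1, 2)))), -3106) = Add(5707, Mul(-4750, Pow(2, Rational(1, 2))))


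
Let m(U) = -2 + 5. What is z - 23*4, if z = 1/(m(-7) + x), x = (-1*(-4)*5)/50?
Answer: -1559/17 ≈ -91.706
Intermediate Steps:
m(U) = 3
x = 2/5 (x = (4*5)*(1/50) = 20*(1/50) = 2/5 ≈ 0.40000)
z = 5/17 (z = 1/(3 + 2/5) = 1/(17/5) = 5/17 ≈ 0.29412)
z - 23*4 = 5/17 - 23*4 = 5/17 - 92 = -1559/17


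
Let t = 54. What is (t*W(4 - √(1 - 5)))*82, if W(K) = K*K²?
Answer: 70848 - 389664*I ≈ 70848.0 - 3.8966e+5*I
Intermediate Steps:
W(K) = K³
(t*W(4 - √(1 - 5)))*82 = (54*(4 - √(1 - 5))³)*82 = (54*(4 - √(-4))³)*82 = (54*(4 - 2*I)³)*82 = 4428*(4 - 2*I)³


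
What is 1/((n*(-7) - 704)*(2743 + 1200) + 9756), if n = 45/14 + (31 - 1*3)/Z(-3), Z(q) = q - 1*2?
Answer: -10/27002679 ≈ -3.7033e-7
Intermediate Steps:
Z(q) = -2 + q (Z(q) = q - 2 = -2 + q)
n = -167/70 (n = 45/14 + (31 - 1*3)/(-2 - 3) = 45*(1/14) + (31 - 3)/(-5) = 45/14 + 28*(-⅕) = 45/14 - 28/5 = -167/70 ≈ -2.3857)
1/((n*(-7) - 704)*(2743 + 1200) + 9756) = 1/((-167/70*(-7) - 704)*(2743 + 1200) + 9756) = 1/((167/10 - 704)*3943 + 9756) = 1/(-6873/10*3943 + 9756) = 1/(-27100239/10 + 9756) = 1/(-27002679/10) = -10/27002679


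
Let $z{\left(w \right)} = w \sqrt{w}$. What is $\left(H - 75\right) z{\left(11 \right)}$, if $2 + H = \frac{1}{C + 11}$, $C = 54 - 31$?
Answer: $- \frac{28787 \sqrt{11}}{34} \approx -2808.1$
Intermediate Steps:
$C = 23$
$z{\left(w \right)} = w^{\frac{3}{2}}$
$H = - \frac{67}{34}$ ($H = -2 + \frac{1}{23 + 11} = -2 + \frac{1}{34} = - \frac{67}{34} \approx -1.9706$)
$\left(H - 75\right) z{\left(11 \right)} = \left(- \frac{67}{34} - 75\right) 11^{\frac{3}{2}} = \left(- \frac{67}{34} - 75\right) 11 \sqrt{11} = - \frac{2617 \cdot 11 \sqrt{11}}{34} = - \frac{28787 \sqrt{11}}{34}$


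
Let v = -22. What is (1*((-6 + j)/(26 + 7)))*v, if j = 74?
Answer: -136/3 ≈ -45.333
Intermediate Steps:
(1*((-6 + j)/(26 + 7)))*v = (1*((-6 + 74)/(26 + 7)))*(-22) = (1*(68/33))*(-22) = (68/33)*(-22) = -136/3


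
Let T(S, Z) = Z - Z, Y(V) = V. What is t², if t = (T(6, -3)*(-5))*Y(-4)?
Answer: 0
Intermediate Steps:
T(S, Z) = 0
t = 0 (t = (0*(-5))*(-4) = 0*(-4) = 0)
t² = 0² = 0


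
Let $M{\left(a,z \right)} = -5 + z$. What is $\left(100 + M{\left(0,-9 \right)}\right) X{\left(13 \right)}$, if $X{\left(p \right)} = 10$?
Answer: $860$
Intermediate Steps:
$\left(100 + M{\left(0,-9 \right)}\right) X{\left(13 \right)} = \left(100 - 14\right) 10 = 86 \cdot 10 = 860$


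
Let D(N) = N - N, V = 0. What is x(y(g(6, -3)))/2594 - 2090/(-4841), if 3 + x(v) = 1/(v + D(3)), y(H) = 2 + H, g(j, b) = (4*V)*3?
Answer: 10818715/25115108 ≈ 0.43077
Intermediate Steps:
D(N) = 0
g(j, b) = 0 (g(j, b) = (4*0)*3 = 0*3 = 0)
x(v) = -3 + 1/v (x(v) = -3 + 1/(v + 0) = -3 + 1/v)
x(y(g(6, -3)))/2594 - 2090/(-4841) = (-3 + 1/(2 + 0))/2594 - 2090/(-4841) = (-3 + 1/2)*(1/2594) - 2090*(-1/4841) = (-3 + ½)*(1/2594) + 2090/4841 = -5/2*1/2594 + 2090/4841 = -5/5188 + 2090/4841 = 10818715/25115108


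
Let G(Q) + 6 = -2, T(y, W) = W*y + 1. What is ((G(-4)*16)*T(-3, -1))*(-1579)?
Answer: 808448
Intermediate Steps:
T(y, W) = 1 + W*y
G(Q) = -8 (G(Q) = -6 - 2 = -8)
((G(-4)*16)*T(-3, -1))*(-1579) = ((-8*16)*(1 - 1*(-3)))*(-1579) = -128*(1 + 3)*(-1579) = -128*4*(-1579) = -512*(-1579) = 808448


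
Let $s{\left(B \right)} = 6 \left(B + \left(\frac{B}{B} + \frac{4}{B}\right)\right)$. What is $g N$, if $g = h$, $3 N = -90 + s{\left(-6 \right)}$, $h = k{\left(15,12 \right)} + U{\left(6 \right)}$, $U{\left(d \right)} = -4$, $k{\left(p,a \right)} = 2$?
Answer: $\frac{248}{3} \approx 82.667$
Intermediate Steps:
$s{\left(B \right)} = 6 + 6 B + \frac{24}{B}$ ($s{\left(B \right)} = 6 \left(B + \left(1 + \frac{4}{B}\right)\right) = 6 \left(1 + B + \frac{4}{B}\right) = 6 + 6 B + \frac{24}{B}$)
$h = -2$ ($h = 2 - 4 = -2$)
$N = - \frac{124}{3}$ ($N = \frac{-90 + \left(6 + 6 \left(-6\right) + \frac{24}{-6}\right)}{3} = \frac{-90 + \left(6 - 36 + 24 \left(- \frac{1}{6}\right)\right)}{3} = \frac{-90 - 34}{3} = \frac{1}{3} \left(-124\right) = - \frac{124}{3} \approx -41.333$)
$g = -2$
$g N = \left(-2\right) \left(- \frac{124}{3}\right) = \frac{248}{3}$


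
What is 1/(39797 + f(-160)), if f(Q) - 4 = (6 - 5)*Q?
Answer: 1/39641 ≈ 2.5226e-5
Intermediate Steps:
f(Q) = 4 + Q (f(Q) = 4 + (6 - 5)*Q = 4 + 1*Q = 4 + Q)
1/(39797 + f(-160)) = 1/(39797 + (4 - 160)) = 1/(39797 - 156) = 1/39641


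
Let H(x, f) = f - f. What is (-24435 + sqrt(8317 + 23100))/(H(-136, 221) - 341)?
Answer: 24435/341 - sqrt(31417)/341 ≈ 71.137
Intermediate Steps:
H(x, f) = 0
(-24435 + sqrt(8317 + 23100))/(H(-136, 221) - 341) = (-24435 + sqrt(8317 + 23100))/(0 - 341) = (-24435 + sqrt(31417))/(-341) = (-24435 + sqrt(31417))*(-1/341) = 24435/341 - sqrt(31417)/341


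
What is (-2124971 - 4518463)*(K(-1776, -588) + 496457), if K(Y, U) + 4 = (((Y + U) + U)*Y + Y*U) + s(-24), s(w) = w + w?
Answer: -45065369150130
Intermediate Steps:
s(w) = 2*w
K(Y, U) = -52 + U*Y + Y*(Y + 2*U) (K(Y, U) = -4 + ((((Y + U) + U)*Y + Y*U) + 2*(-24)) = -4 + ((((U + Y) + U)*Y + U*Y) - 48) = -4 + (((Y + 2*U)*Y + U*Y) - 48) = -4 + ((Y*(Y + 2*U) + U*Y) - 48) = -4 + ((U*Y + Y*(Y + 2*U)) - 48) = -4 + (-48 + U*Y + Y*(Y + 2*U)) = -52 + U*Y + Y*(Y + 2*U))
(-2124971 - 4518463)*(K(-1776, -588) + 496457) = (-2124971 - 4518463)*((-52 + (-1776)² + 3*(-588)*(-1776)) + 496457) = -6643434*((-52 + 3154176 + 3132864) + 496457) = -6643434*(6286988 + 496457) = -6643434*6783445 = -45065369150130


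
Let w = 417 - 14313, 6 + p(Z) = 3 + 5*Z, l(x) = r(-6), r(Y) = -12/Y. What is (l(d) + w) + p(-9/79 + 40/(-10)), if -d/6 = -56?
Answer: -1099488/79 ≈ -13918.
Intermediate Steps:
d = 336 (d = -6*(-56) = 336)
l(x) = 2 (l(x) = -12/(-6) = -12*(-1/6) = 2)
p(Z) = -3 + 5*Z (p(Z) = -6 + (3 + 5*Z) = -3 + 5*Z)
w = -13896
(l(d) + w) + p(-9/79 + 40/(-10)) = (2 - 13896) + (-3 + 5*(-9/79 + 40/(-10))) = -13894 + (-3 + 5*(-9*1/79 + 40*(-1/10))) = -13894 + (-3 + 5*(-9/79 - 4)) = -13894 + (-3 + 5*(-325/79)) = -13894 + (-3 - 1625/79) = -13894 - 1862/79 = -1099488/79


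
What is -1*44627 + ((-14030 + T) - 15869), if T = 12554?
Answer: -61972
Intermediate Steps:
-1*44627 + ((-14030 + T) - 15869) = -1*44627 + ((-14030 + 12554) - 15869) = -44627 + (-1476 - 15869) = -44627 - 17345 = -61972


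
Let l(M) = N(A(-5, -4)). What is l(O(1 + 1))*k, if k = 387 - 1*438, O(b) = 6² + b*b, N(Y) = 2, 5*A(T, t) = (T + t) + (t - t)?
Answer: -102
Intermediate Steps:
A(T, t) = T/5 + t/5 (A(T, t) = ((T + t) + (t - t))/5 = ((T + t) + 0)/5 = (T + t)/5 = T/5 + t/5)
O(b) = 36 + b²
l(M) = 2
k = -51 (k = 387 - 438 = -51)
l(O(1 + 1))*k = 2*(-51) = -102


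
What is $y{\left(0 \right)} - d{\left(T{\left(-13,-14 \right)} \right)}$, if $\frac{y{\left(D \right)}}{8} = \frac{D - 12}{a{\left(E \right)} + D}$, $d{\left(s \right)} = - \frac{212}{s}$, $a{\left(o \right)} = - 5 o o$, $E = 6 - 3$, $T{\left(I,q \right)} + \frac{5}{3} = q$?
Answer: $- \frac{8036}{705} \approx -11.399$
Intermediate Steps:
$T{\left(I,q \right)} = - \frac{5}{3} + q$
$E = 3$
$a{\left(o \right)} = - 5 o^{2}$
$y{\left(D \right)} = \frac{8 \left(-12 + D\right)}{-45 + D}$ ($y{\left(D \right)} = 8 \frac{D - 12}{- 5 \cdot 3^{2} + D} = 8 \frac{-12 + D}{\left(-5\right) 9 + D} = 8 \frac{-12 + D}{-45 + D} = \frac{8 \left(-12 + D\right)}{-45 + D}$)
$y{\left(0 \right)} - d{\left(T{\left(-13,-14 \right)} \right)} = \frac{8 \left(-12 + 0\right)}{-45 + 0} - - \frac{212}{- \frac{5}{3} - 14} = 8 \frac{1}{-45} \left(-12\right) - - \frac{212}{- \frac{47}{3}} = 8 \left(- \frac{1}{45}\right) \left(-12\right) - \left(-212\right) \left(- \frac{3}{47}\right) = \frac{32}{15} - \frac{636}{47} = - \frac{8036}{705}$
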